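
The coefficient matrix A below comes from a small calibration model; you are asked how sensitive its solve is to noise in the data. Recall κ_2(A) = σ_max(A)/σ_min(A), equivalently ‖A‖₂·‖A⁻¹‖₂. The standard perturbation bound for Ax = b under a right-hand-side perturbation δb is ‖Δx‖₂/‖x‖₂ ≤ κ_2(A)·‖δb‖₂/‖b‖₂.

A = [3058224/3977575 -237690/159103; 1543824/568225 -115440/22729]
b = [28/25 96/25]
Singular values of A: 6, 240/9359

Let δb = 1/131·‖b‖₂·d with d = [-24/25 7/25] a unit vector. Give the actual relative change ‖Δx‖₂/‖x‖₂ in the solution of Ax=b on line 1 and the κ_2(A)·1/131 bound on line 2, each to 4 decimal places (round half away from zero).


σ_max = 6, σ_min = 240/9359
κ = σ_max/σ_min = 6/(240/9359) = 233.9750
perturbation bound = 233.9750·1/131 = 1.7861
solve Ax = b  →  x = [0.3137 -0.5882]
2-norm of b is 4.0000; of x, 0.6667
re-solving with b+δb shifts x by Δx of norm 1.1907
dividing the unrounded norms, ‖Δx‖/‖x‖ = 1.7861
tightness: 1.7861 against a bound of 1.7861; the bound is attained (ratio 1)

1.7861
1.7861


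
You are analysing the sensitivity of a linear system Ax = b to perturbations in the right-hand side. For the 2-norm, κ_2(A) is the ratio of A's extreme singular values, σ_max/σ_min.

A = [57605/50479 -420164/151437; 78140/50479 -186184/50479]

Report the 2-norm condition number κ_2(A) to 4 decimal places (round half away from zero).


form AᵀA = [724938125/196009957 -5219138500/588029871; -5219138500/588029871 37578317200/1764089613] with trace 3392520025/135699201 and determinant 1000000/135699201
char-poly roots: 25 and 40000/135699201
σ_max=√25=5, σ_min=√(40000/135699201)=(200/11649) → κ = 291.2250

291.2250


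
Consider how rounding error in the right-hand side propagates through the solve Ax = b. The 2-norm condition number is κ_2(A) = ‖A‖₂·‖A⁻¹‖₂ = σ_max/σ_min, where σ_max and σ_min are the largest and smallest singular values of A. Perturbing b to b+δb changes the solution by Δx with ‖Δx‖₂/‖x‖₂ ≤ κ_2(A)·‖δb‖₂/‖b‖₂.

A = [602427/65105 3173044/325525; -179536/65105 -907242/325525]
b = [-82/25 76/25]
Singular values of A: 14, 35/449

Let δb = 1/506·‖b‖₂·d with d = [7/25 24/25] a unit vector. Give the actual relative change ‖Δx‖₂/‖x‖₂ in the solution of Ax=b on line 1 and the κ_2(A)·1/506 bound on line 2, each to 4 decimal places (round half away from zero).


largest singular value 14, smallest 35/449
condition number: 14 ÷ (35/449) = 179.6000
worst-case relative error ≤ 179.6000 × 1/506 = 0.3549
solve Ax = b  →  x = [-18.7764 17.4877]
2-norm of b is 4.4721; of x, 25.6587
re-solving with b+δb shifts x by Δx of norm 0.1134
realised ‖Δx‖/‖x‖ = 0.0044
tightness: 0.0044 against a bound of 0.3549 (unrounded ratio ≈ 0.0124)

0.0044
0.3549


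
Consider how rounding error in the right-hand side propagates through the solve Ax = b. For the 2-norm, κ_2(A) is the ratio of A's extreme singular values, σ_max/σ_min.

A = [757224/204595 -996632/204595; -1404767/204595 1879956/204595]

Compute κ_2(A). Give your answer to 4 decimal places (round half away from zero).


300.8750

AᵀA = [1762462637/28968245 -2349878076/28968245; -2349878076/28968245 3133224848/28968245]; tr = 979137497/5793649, det = 1827904/5793649
solving λ² − 979137497/5793649·λ + 1827904/5793649 = 0 gives λ = 169, 10816/5793649
κ = σ_max/σ_min = 13/(104/2407) = 300.8750


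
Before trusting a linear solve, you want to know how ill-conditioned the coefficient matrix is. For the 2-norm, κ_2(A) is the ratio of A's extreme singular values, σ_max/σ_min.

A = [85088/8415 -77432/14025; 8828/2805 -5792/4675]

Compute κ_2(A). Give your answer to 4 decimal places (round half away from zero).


29.7000

M = AᵀA = [317654800/2832489 -56389760/944163; -56389760/944163 10076224/314721]. tr(M)=1412944/9801, det(M)=25600/1089
char-poly roots: 144 and 1600/9801
so κ_2 = √(144 / (1600/9801)) = 29.7000


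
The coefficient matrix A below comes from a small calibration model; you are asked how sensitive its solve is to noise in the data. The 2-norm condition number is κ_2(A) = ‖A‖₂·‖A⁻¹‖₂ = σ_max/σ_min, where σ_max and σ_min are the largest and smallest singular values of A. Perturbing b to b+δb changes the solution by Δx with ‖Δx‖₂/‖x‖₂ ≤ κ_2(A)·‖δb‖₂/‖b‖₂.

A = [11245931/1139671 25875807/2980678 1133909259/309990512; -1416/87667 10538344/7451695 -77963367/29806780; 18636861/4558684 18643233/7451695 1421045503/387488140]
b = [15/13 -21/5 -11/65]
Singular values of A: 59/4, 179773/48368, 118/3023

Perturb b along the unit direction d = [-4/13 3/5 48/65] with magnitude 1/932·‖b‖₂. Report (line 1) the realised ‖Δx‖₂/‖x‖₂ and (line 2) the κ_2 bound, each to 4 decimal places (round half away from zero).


from the listed singular values, σ₁ = 59/4, σ_n = 118/3023
condition number: (59/4) ÷ (118/3023) = 377.8750
worst-case relative error ≤ 377.8750 × 1/932 = 0.4054
solve Ax = b  →  x = [53.0532 -49.4453 -25.4561]
2-norm of b is 4.3589; of x, 76.8602
re-solving with b+δb shifts x by Δx of norm 0.1198
realised ‖Δx‖/‖x‖ = 0.0016
tightness: 0.0016 against a bound of 0.4054 (unrounded ratio ≈ 0.0038)

0.0016
0.4054


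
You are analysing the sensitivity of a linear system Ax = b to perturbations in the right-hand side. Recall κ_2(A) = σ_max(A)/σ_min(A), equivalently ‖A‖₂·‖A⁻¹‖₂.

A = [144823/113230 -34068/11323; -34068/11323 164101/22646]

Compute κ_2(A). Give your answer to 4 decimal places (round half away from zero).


335.0000

M = AᵀA = [810867241/75864100 -97298208/3793205; -97298208/3793205 186814513/3034564]. tr(M)=16216657/224450, det(M)=83521/1795600
λ_max, λ_min = (16216657/224450 ± √65742647777856/12594450625)/2 = 289/4, 289/448900
σ_max=√(289/4)=(17/2), σ_min=√(289/448900)=(17/670) → κ = 335.0000


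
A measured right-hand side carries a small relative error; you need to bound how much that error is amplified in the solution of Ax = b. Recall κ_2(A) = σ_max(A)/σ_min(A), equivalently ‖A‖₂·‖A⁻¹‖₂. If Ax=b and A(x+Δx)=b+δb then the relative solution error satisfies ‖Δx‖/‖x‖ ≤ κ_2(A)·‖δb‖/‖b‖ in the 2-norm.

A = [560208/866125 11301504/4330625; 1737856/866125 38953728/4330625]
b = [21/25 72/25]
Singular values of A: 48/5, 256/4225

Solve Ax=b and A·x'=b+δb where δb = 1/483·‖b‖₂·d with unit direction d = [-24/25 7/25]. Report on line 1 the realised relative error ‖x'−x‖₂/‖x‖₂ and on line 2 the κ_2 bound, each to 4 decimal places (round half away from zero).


largest singular value 48/5, smallest 256/4225
κ = σ_max/σ_min = (48/5)/(256/4225) = 158.4375
bound on ‖Δx‖/‖x‖: κ·ε = 158.4375·1/483 = 0.3280
solve Ax = b  →  x = [0.0686 0.3049]
‖b‖ = 3.0000, ‖x‖ = 0.3125
re-solving with b+δb shifts x by Δx of norm 0.1025
dividing the unrounded norms, ‖Δx‖/‖x‖ = 0.3280
so the bound is sharp here: realised error equals the bound

0.3280
0.3280


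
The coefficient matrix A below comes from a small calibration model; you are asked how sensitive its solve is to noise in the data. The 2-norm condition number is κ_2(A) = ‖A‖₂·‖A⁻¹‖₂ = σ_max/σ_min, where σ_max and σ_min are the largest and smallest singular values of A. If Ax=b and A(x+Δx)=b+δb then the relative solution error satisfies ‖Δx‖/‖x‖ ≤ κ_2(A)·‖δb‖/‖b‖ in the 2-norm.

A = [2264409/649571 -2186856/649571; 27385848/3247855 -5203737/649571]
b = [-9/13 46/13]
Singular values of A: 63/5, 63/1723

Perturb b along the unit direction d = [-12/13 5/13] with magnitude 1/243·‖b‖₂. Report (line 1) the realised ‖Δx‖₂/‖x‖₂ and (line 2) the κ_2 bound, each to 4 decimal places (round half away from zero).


largest singular value 63/5, smallest 63/1723
κ_2(A) = (63/5) / (63/1723) = 344.6000
κ_2(A)·‖δb‖/‖b‖ = 1.4181
solve Ax = b  →  x = [37.8955 39.4450]
2-norm of b is 3.6056; of x, 54.6989
re-solving with b+δb shifts x by Δx of norm 0.4058
realised ‖Δx‖/‖x‖ = 0.0074
realised/bound (from unrounded values) ≈ 0.0052

0.0074
1.4181


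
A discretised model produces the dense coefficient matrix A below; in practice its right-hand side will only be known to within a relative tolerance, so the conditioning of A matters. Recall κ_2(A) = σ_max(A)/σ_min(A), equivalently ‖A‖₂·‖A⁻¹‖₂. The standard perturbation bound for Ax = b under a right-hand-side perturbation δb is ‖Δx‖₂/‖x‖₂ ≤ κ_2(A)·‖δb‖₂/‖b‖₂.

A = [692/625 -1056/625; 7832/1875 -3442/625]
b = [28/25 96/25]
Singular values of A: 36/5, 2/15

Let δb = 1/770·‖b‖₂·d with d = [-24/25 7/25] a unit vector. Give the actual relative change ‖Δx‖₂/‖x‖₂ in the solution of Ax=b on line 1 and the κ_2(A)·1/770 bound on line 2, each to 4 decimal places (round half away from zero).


from the listed singular values, σ₁ = 36/5, σ_n = 2/15
κ = σ_max/σ_min = (36/5)/(2/15) = 54.0000
bound on ‖Δx‖/‖x‖: κ·ε = 54.0000·1/770 = 0.0701
solve Ax = b  →  x = [0.3333 -0.4444]
‖b‖₂ = 4.0000 and ‖x‖₂ = 0.5556
with δb = [-0.0050 0.0015], A·Δx = δb → ‖Δx‖ = 0.0390
realised ‖Δx‖/‖x‖ = 0.0701
realised/bound = 1 exactly: the bound is attained for this b and d

0.0701
0.0701


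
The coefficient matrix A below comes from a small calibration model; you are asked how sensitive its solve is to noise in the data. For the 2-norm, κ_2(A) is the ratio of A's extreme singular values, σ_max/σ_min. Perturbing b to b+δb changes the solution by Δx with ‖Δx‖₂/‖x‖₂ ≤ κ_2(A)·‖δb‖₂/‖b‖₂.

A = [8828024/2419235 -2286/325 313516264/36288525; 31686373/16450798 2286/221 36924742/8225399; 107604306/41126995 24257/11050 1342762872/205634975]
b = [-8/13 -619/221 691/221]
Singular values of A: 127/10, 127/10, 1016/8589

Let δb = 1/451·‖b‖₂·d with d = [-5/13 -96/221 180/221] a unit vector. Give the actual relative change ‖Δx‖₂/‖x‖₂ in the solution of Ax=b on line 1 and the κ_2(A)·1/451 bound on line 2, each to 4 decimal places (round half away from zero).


0.0024
0.2381

largest singular value 127/10, smallest 1016/8589
condition number: (127/10) ÷ (1016/8589) = 107.3625
worst-case relative error ≤ 107.3625 × 1/451 = 0.2381
solve Ax = b  →  x = [-31.2078 -0.1102 13.0203]
‖b‖ = 4.2426, ‖x‖ = 33.8151
with δb = [-0.0036 -0.0041 0.0077], A·Δx = δb → ‖Δx‖ = 0.0795
relative error = 0.0024
so the bound overstates the realised error by a factor of ≈ 101.2229 (computed from the unrounded values)


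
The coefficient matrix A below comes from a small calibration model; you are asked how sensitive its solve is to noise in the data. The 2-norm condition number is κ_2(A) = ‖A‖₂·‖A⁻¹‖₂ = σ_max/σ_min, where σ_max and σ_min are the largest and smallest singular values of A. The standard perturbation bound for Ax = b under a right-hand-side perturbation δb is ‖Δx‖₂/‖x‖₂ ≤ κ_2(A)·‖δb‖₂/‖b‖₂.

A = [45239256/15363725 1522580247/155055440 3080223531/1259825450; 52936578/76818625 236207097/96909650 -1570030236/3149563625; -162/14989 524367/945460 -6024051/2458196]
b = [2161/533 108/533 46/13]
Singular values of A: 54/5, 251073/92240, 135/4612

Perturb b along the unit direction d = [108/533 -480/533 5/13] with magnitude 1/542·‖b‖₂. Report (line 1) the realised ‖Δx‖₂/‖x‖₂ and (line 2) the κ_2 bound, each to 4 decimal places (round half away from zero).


σ_max = 54/5, σ_min = 135/4612
condition number: (54/5) ÷ (135/4612) = 368.9600
κ_2(A)·‖δb‖/‖b‖ = 0.6807
solve Ax = b  →  x = [-65.4892 19.2535 3.2023]
‖b‖ = 5.3852, ‖x‖ = 68.3358
δb = ε·‖b‖·d = [0.0020 -0.0089 0.0038]; solving A·Δx = δb gives ‖Δx‖ = 0.3394
relative error = 0.0050
tightness: 0.0050 against a bound of 0.6807 (unrounded ratio ≈ 0.0073)

0.0050
0.6807


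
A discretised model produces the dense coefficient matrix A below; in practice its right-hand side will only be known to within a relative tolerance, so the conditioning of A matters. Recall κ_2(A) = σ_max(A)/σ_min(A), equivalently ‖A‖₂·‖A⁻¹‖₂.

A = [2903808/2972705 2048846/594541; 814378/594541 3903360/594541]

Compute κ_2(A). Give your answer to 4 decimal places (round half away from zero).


34.1200

form AᵀA = [86548059076/30577768225 75583072512/6115553645; 75583072512/6115553645 67245637444/1223110729] with trace 1051569896/18190225 and determinant 2085136/727609
solving λ² − 1051569896/18190225·λ + 2085136/727609 = 0 gives λ = 1444/25, 36100/727609
κ = σ_max/σ_min = (38/5)/(190/853) = 34.1200


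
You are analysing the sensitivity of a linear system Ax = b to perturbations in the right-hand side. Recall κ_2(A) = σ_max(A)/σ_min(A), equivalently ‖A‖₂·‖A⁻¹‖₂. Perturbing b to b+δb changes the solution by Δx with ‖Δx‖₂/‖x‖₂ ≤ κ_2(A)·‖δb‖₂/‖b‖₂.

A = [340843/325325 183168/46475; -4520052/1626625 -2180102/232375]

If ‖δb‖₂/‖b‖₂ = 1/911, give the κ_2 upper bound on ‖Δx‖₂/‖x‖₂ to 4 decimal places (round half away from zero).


M = AᵀA = [138078218041/15656265625 67544157816/2236609375; 67544157816/2236609375 33086435716/319515625]. tr(M)=2814901709/25050025, det(M)=31561924/25050025
solving λ² − 2814901709/25050025·λ + 31561924/25050025 = 0 gives λ = 2809/25, 11236/1002001
κ_2(A) = √(λ_max/λ_min) = √((2809/25) / (11236/1002001)) = 100.1000
κ_2(A)·‖δb‖/‖b‖ = 0.1099

0.1099


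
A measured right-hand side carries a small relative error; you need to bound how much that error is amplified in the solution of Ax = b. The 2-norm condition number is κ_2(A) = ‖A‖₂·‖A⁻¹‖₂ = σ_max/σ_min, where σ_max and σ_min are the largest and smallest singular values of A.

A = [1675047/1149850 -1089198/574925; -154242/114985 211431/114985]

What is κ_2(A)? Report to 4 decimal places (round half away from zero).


79.3000

AᵀA = [6165091449/1572122500 -2054122983/393030625; -2054122983/393030625 2739511269/393030625]; tr = 684925461/62884900, det = 1185921/62884900
solving λ² − 684925461/62884900·λ + 1185921/62884900 = 0 gives λ = 1089/100, 1089/628849
σ_max=√(1089/100)=(33/10), σ_min=√(1089/628849)=(33/793) → κ = 79.3000


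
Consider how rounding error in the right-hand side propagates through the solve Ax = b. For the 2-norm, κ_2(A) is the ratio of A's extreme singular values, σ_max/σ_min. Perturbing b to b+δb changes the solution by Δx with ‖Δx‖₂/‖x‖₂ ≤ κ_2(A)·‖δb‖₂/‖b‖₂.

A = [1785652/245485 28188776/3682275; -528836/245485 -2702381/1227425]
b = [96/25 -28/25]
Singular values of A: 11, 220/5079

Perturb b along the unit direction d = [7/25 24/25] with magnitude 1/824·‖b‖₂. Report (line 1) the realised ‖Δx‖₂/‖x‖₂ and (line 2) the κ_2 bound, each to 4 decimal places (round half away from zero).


from the listed singular values, σ₁ = 11, σ_n = 220/5079
κ_2(A) = 11 / (220/5079) = 253.9500
bound on ‖Δx‖/‖x‖: κ·ε = 253.9500·1/824 = 0.3082
solve Ax = b  →  x = [0.2508 0.2633]
2-norm of b is 4.0000; of x, 0.3636
δb = ε·‖b‖·d = [0.0014 0.0047]; solving A·Δx = δb gives ‖Δx‖ = 0.1121
relative error = 0.3082
tightness: 0.3082 against a bound of 0.3082; the bound is attained (ratio 1)

0.3082
0.3082


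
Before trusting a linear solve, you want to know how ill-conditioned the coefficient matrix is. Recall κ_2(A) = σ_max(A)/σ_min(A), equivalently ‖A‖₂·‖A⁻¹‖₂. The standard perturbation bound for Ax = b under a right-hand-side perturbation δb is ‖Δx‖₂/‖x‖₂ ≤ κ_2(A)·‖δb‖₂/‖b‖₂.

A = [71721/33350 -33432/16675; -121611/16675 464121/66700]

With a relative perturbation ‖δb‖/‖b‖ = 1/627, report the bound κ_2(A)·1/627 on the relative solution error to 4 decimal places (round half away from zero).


form AᵀA = [102881349/1779556 -97980435/1779556; -97980435/1779556 373266369/7118224] with trace 933165/8464 and determinant 3969/33856
eigenvalues of AᵀA: λ = (tr ± √(tr²−4·det))/2 = 441/4, 9/8464
κ_2(A) = √(λ_max/λ_min) = √((441/4) / (9/8464)) = 322.0000
κ_2(A)·‖δb‖/‖b‖ = 0.5136

0.5136


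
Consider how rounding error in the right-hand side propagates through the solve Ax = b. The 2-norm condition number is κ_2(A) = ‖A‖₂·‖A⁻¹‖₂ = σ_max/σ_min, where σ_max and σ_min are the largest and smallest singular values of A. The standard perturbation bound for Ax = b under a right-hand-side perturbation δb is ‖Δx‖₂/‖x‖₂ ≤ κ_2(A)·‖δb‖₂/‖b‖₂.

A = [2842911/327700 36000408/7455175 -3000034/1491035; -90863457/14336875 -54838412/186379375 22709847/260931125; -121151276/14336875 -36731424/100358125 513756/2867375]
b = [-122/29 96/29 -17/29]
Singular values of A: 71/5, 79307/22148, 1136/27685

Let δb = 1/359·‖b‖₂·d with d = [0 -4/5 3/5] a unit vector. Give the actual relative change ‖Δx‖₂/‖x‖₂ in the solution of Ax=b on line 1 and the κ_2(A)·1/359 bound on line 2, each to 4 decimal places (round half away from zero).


0.0050
0.9640

from the listed singular values, σ₁ = 71/5, σ_n = 1136/27685
condition number: (71/5) ÷ (1136/27685) = 346.0625
worst-case relative error ≤ 346.0625 × 1/359 = 0.9640
solve Ax = b  →  x = [-0.1140 -28.6877 -67.2512]
‖b‖₂ = 5.3852 and ‖x‖₂ = 73.1145
with δb = [0.0000 -0.0120 0.0090], A·Δx = δb → ‖Δx‖ = 0.3656
realised ‖Δx‖/‖x‖ = 0.0050
so the bound overstates the realised error by a factor of ≈ 192.7936 (computed from the unrounded values)


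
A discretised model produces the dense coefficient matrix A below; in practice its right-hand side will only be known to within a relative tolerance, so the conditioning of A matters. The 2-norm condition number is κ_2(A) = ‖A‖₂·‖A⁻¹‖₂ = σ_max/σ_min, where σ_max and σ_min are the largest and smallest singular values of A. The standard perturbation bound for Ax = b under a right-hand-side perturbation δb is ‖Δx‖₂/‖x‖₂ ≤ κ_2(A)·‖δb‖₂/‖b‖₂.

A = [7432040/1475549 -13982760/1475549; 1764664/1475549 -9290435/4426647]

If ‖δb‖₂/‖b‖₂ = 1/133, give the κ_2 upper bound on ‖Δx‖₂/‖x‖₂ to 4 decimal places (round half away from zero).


1.1938

form AᵀA = [34711039616/1295208121 -195214628840/3885624363; -195214628840/3885624363 1098138237625/11656873089] with trace 4880752921/40335201 and determinant 23425600/40335201
eigenvalues of AᵀA: λ = (tr ± √(tr²−4·det))/2 = 121, 193600/40335201
κ_2(A) = √(λ_max/λ_min) = √(121 / (193600/40335201)) = 158.7750
bound on ‖Δx‖/‖x‖: κ·ε = 158.7750·1/133 = 1.1938


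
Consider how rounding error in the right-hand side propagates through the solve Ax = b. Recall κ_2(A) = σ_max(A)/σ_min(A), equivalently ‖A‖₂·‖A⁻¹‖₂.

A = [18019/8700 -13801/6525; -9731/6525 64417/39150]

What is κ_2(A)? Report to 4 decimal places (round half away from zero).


AᵀA = [177489481/27248400 -5586889/817452; -5586889/817452 440255341/61308900]; tr = 3993373/291600, det = 1874161/29160000
char-poly roots: 1369/100 and 1369/291600
σ_max=√(1369/100)=(37/10), σ_min=√(1369/291600)=(37/540) → κ = 54.0000

54.0000


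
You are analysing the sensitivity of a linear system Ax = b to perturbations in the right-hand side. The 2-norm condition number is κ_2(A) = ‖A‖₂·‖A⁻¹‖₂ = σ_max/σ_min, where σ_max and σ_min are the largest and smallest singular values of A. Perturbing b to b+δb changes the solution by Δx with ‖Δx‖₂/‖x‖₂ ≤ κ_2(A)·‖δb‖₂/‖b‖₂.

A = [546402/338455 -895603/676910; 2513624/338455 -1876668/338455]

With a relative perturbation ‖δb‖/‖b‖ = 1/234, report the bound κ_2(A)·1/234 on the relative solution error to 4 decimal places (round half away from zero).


0.4410

form AᵀA = [787252916/13629005 -590353047/13629005; -590353047/13629005 1771521221/54516020] with trace 984106577/10903204 and determinant 2085136/2725801
char-poly roots: 361/4 and 23104/2725801
so κ_2 = √((361/4) / (23104/2725801)) = 103.1875
bound on ‖Δx‖/‖x‖: κ·ε = 103.1875·1/234 = 0.4410


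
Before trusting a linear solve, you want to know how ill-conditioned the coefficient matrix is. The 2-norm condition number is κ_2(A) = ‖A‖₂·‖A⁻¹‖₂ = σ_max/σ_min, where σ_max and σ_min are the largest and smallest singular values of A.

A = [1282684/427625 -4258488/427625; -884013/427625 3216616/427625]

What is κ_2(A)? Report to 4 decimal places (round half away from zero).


M = AᵀA = [97070289121/7314525625 -332232991272/7314525625; -332232991272/7314525625 1139253541504/7314525625]. tr(M)=1978118129/11703241, det(M)=45697600/11703241
eigenvalues of AᵀA: λ = (tr ± √(tr²−4·det))/2 = 169, 270400/11703241
κ_2(A) = √(λ_max/λ_min) = √(169 / (270400/11703241)) = 85.5250

85.5250


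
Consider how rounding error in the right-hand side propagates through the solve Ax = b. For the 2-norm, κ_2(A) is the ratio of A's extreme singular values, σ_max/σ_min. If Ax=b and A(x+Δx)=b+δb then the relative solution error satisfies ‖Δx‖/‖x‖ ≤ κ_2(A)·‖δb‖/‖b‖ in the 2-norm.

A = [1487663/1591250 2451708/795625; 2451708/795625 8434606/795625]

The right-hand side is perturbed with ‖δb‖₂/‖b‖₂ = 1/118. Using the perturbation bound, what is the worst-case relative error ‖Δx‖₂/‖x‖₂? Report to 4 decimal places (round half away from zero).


2.6970

M = AᵀA = [42010607473/4051322500 36004557834/1012830625; 36004557834/1012830625 123445520788/1012830625]. tr(M)=857268305/6482116, det(M)=279841/1620529
λ_max, λ_min = (857268305/6482116 ± √734879923368396129/42017827837456)/2 = 529/4, 2116/1620529
σ_max=√(529/4)=(23/2), σ_min=√(2116/1620529)=(46/1273) → κ = 318.2500
κ_2(A)·‖δb‖/‖b‖ = 2.6970


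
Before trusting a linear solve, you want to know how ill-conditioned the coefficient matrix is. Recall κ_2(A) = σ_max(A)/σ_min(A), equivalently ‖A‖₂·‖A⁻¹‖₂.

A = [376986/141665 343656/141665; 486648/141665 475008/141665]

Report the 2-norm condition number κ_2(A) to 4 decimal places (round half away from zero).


61.0625

form AᵀA = [15157788804/802758889 14428607760/802758889; 14428607760/802758889 13749281856/802758889] with trace 34372260/954529 and determinant 331776/954529
eigenvalues of AᵀA: λ = (tr ± √(tr²−4·det))/2 = 36, 9216/954529
σ_max=√36=6, σ_min=√(9216/954529)=(96/977) → κ = 61.0625


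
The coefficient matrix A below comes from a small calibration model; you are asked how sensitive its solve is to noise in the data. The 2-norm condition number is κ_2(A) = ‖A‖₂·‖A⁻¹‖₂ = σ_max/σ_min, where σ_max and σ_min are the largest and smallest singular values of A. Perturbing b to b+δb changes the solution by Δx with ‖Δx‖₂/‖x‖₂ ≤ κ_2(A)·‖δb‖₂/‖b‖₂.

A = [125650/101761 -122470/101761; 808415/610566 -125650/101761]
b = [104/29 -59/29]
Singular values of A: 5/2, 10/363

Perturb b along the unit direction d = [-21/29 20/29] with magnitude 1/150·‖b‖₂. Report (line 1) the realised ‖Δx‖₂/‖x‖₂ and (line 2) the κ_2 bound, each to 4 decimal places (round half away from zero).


0.0069
0.6050

σ_max = 5/2, σ_min = 10/363
κ = σ_max/σ_min = (5/2)/(10/363) = 90.7500
perturbation bound = 90.7500·1/150 = 0.6050
solve Ax = b  →  x = [-99.8483 -105.4207]
‖b‖ = 4.1231, ‖x‖ = 145.2006
with δb = [-0.0199 0.0190], A·Δx = δb → ‖Δx‖ = 0.9978
realised ‖Δx‖/‖x‖ = 0.0069
realised/bound (from unrounded values) ≈ 0.0114


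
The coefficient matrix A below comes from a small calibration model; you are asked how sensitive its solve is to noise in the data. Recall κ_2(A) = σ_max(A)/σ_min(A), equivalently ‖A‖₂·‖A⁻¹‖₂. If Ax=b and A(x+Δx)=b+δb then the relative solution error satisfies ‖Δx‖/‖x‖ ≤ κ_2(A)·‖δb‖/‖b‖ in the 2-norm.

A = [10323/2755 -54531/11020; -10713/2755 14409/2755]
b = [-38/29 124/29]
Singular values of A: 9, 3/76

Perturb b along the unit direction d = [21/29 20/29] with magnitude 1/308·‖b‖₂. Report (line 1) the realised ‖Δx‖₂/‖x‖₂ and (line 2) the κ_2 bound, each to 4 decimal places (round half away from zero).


0.0073
0.7403

σ_max = 9, σ_min = 3/76
condition number: 9 ÷ (3/76) = 228.0000
perturbation bound = 228.0000·1/308 = 0.7403
solve Ax = b  →  x = [40.2667 30.7556]
2-norm of b is 4.4721; of x, 50.6686
δb = ε·‖b‖·d = [0.0105 0.0100]; solving A·Δx = δb gives ‖Δx‖ = 0.3678
dividing the unrounded norms, ‖Δx‖/‖x‖ = 0.0073
tightness: 0.0073 against a bound of 0.7403 (unrounded ratio ≈ 0.0098)


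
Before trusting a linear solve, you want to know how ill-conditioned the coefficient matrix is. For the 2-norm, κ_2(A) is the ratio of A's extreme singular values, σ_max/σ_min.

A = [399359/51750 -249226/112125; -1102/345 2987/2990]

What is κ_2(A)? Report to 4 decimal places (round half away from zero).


124.2000

form AᵀA = [186811700881/2678062500 -4540242784/223171875; -4540242784/223171875 1767110041/297562500] with trace 162172553/2142450 and determinant 707281/1904400
λ_max, λ_min = (162172553/2142450 ± √6573279508183696/1147523000625)/2 = 7569/100, 841/171396
σ_max=√(7569/100)=(87/10), σ_min=√(841/171396)=(29/414) → κ = 124.2000


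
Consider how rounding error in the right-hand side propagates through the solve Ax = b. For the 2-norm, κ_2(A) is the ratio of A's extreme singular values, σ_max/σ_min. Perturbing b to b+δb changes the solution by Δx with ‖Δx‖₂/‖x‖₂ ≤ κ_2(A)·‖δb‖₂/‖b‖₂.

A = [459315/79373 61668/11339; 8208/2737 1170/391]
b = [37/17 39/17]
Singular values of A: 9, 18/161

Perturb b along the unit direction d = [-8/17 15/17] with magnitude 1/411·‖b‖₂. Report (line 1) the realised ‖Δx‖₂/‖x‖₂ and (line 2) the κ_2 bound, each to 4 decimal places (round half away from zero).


σ_max = 9, σ_min = 18/161
κ_2(A) = 9 / (18/161) = 80.5000
bound on ‖Δx‖/‖x‖: κ·ε = 80.5000·1/411 = 0.1959
solve Ax = b  →  x = [-5.9272 6.7069]
‖b‖ = 3.1623, ‖x‖ = 8.9507
re-solving with b+δb shifts x by Δx of norm 0.0688
realised ‖Δx‖/‖x‖ = 0.0077
tightness: 0.0077 against a bound of 0.1959 (unrounded ratio ≈ 0.0393)

0.0077
0.1959


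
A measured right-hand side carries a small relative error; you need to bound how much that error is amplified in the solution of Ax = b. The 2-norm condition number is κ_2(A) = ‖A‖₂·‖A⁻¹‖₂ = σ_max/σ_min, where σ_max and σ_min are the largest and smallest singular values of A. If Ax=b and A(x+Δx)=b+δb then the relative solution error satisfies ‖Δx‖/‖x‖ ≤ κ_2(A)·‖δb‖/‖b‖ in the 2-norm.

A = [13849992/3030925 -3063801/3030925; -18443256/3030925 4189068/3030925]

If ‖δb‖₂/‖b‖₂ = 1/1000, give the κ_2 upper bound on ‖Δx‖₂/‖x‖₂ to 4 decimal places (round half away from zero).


AᵀA = [21279038811264/367460254225 -191509876584/14698410169; -191509876584/14698410169 1077406691049/367460254225]; tr = 13299491673/218596225, det = 148060224/5464905625
λ_max, λ_min = (13299491673/218596225 ± √7074852011809203609/1911372383370025)/2 = 1521/25, 97344/218596225
κ = σ_max/σ_min = (39/5)/(312/14785) = 369.6250
worst-case relative error ≤ 369.6250 × 1/1000 = 0.3696

0.3696


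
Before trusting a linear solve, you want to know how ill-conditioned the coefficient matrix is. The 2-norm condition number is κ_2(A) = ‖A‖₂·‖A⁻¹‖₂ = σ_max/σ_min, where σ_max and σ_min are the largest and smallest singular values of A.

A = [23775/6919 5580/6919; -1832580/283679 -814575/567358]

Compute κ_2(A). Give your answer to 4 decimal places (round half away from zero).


M = AᵀA = [14908428225/278455969 3354311250/278455969; 3354311250/278455969 3020393025/1113823876]. tr(M)=37271925/662596, det(M)=50625/662596
solving λ² − 37271925/662596·λ + 50625/662596 = 0 gives λ = 225/4, 225/165649
so κ_2 = √((225/4) / (225/165649)) = 203.5000

203.5000


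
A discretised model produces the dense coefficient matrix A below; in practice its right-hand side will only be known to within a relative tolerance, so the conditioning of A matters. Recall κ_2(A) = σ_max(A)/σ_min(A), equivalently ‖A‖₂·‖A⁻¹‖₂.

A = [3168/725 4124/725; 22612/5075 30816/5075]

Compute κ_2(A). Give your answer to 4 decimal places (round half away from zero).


M = AᵀA = [238544/6125 317952/6125; 317952/6125 424016/6125]. tr(M)=132512/1225, det(M)=43264/30625
λ_max, λ_min = (132512/1225 ± √702038016/60025)/2 = 2704/25, 16/1225
so κ_2 = √((2704/25) / (16/1225)) = 91.0000

91.0000


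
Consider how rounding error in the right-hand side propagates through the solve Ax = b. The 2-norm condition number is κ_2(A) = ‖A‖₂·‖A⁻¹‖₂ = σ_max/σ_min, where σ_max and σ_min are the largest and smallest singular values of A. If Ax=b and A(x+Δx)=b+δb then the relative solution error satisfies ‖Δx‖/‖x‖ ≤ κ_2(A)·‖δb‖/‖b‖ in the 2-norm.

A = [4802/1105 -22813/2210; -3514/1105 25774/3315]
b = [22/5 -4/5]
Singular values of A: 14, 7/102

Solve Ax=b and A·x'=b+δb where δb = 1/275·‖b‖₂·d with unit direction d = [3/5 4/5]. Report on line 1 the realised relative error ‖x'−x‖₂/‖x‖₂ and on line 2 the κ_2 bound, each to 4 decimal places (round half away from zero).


largest singular value 14, smallest 7/102
κ_2(A) = 14 / (7/102) = 204.0000
κ_2(A)·‖δb‖/‖b‖ = 0.7418
solve Ax = b  →  x = [27.0110 10.9451]
‖b‖ = 4.4721, ‖x‖ = 29.1443
δb = ε·‖b‖·d = [0.0098 0.0130]; solving A·Δx = δb gives ‖Δx‖ = 0.2370
relative error = 0.0081
realised/bound (from unrounded values) ≈ 0.0110

0.0081
0.7418


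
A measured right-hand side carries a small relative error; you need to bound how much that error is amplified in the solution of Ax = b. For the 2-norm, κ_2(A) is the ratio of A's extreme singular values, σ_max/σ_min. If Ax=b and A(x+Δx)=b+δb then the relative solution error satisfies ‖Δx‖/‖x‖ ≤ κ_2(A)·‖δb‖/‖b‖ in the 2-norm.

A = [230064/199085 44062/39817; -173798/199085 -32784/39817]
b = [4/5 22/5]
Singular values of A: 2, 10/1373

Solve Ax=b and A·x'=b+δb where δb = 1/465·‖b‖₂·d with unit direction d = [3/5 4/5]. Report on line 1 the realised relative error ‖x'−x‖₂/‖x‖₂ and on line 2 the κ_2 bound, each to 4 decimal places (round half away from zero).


largest singular value 2, smallest 10/1373
κ = σ_max/σ_min = 2/(10/1373) = 274.6000
κ_2(A)·‖δb‖/‖b‖ = 0.5905
solve Ax = b  →  x = [-379.4828 397.0069]
‖b‖₂ = 4.4721 and ‖x‖₂ = 549.2009
with δb = [0.0058 0.0077], A·Δx = δb → ‖Δx‖ = 1.3205
relative error = 0.0024
realised/bound (from unrounded values) ≈ 0.0041

0.0024
0.5905


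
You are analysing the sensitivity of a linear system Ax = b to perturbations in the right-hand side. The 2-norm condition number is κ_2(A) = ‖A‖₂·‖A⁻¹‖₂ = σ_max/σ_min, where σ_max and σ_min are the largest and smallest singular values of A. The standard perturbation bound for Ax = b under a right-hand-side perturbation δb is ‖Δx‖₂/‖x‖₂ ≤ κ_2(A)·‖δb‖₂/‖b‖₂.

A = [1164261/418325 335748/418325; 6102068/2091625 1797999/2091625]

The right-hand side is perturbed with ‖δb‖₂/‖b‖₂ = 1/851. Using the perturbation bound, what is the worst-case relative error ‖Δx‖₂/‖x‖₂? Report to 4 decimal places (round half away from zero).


0.4068

M = AᵀA = [84569352889/5202015625 24665837952/5202015625; 24665837952/5202015625 7194968361/5202015625]. tr(M)=146822914/8323225, det(M)=21609/8323225
λ_max, λ_min = (146822914/8323225 ± √21556248649175296/69276074400625)/2 = 441/25, 49/332929
κ_2(A) = √(λ_max/λ_min) = √((441/25) / (49/332929)) = 346.2000
perturbation bound = 346.2000·1/851 = 0.4068


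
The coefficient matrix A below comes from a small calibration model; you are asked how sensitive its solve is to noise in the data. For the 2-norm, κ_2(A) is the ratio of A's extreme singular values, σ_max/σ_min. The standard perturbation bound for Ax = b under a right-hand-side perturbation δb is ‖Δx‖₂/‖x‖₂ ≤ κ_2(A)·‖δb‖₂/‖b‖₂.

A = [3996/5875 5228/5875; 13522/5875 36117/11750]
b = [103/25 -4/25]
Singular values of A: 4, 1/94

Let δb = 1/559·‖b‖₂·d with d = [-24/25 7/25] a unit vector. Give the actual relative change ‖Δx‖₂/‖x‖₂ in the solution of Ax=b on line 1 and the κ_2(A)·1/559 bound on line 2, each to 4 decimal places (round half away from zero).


0.0018
0.6726

σ_max = 4, σ_min = 1/94
κ = σ_max/σ_min = 4/(1/94) = 376.0000
bound on ‖Δx‖/‖x‖: κ·ε = 376.0000·1/559 = 0.6726
solve Ax = b  →  x = [300.9500 -225.4000]
2-norm of b is 4.1231; of x, 376.0001
re-solving with b+δb shifts x by Δx of norm 0.6933
relative error = 0.0018
tightness: 0.0018 against a bound of 0.6726 (unrounded ratio ≈ 0.0027)


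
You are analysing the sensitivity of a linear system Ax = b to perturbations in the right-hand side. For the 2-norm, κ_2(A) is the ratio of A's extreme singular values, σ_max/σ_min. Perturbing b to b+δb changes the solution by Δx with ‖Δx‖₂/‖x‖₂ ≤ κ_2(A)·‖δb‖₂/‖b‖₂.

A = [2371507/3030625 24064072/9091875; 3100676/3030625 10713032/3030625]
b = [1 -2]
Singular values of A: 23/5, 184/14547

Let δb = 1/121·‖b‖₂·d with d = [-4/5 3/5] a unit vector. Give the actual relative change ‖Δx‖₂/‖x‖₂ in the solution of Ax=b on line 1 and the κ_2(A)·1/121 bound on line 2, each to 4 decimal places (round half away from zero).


0.0092
3.0056

largest singular value 23/5, smallest 184/14547
κ_2(A) = (23/5) / (184/14547) = 363.6750
κ_2(A)·‖δb‖/‖b‖ = 3.0056
solve Ax = b  →  x = [151.7339 -44.4822]
‖b‖ = 2.2361, ‖x‖ = 158.1197
with δb = [-0.0148 0.0111], A·Δx = δb → ‖Δx‖ = 1.4610
relative error = 0.0092
so the bound overstates the realised error by a factor of ≈ 325.2811 (computed from the unrounded values)


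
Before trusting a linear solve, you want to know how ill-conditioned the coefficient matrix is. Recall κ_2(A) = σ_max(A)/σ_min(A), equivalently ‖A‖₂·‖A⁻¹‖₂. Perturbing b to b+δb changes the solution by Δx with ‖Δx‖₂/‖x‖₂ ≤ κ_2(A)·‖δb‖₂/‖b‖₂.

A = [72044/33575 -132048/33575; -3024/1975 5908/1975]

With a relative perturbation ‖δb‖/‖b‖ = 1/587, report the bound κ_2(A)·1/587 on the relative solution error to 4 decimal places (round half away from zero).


0.1346

M = AᵀA = [313324816/45091225 -23482368/1803649; -23482368/1803649 1100962576/45091225]. tr(M)=4893728/156025, det(M)=614656/3900625
λ_max, λ_min = (4893728/156025 ± √957329178624/973752025)/2 = 784/25, 784/156025
κ = σ_max/σ_min = (28/5)/(28/395) = 79.0000
perturbation bound = 79.0000·1/587 = 0.1346


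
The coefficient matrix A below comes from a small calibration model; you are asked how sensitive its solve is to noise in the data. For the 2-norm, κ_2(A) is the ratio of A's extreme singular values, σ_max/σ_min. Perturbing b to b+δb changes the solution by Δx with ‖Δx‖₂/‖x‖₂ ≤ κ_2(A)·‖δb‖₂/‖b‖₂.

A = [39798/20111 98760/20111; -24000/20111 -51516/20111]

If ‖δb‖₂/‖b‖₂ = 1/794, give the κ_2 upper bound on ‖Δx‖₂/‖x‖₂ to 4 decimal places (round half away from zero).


0.0573

form AᵀA = [7473636/1399489 17878320/1399489; 17878320/1399489 42932304/1399489] with trace 298260/8281 and determinant 5184/8281
char-poly roots: 36 and 144/8281
κ_2(A) = √(λ_max/λ_min) = √(36 / (144/8281)) = 45.5000
perturbation bound = 45.5000·1/794 = 0.0573


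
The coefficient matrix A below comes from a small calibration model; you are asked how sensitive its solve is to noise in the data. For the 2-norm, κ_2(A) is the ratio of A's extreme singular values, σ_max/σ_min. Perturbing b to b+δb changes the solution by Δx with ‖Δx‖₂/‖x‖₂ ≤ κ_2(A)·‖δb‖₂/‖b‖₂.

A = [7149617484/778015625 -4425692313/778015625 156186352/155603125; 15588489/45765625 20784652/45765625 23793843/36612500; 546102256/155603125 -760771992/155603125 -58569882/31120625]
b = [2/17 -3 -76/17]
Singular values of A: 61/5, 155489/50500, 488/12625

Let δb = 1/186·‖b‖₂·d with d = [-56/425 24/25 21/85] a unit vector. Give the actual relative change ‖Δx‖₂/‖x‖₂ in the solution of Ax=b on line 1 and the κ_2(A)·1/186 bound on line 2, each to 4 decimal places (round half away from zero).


from the listed singular values, σ₁ = 61/5, σ_n = 488/12625
κ = σ_max/σ_min = (61/5)/(488/12625) = 315.6250
bound on ‖Δx‖/‖x‖: κ·ε = 315.6250·1/186 = 1.6969
solve Ax = b  →  x = [45.2339 60.5851 -70.6624]
‖b‖₂ = 5.3852 and ‖x‖₂ = 103.4883
re-solving with b+δb shifts x by Δx of norm 0.7490
dividing the unrounded norms, ‖Δx‖/‖x‖ = 0.0072
so the bound overstates the realised error by a factor of ≈ 234.4511 (computed from the unrounded values)

0.0072
1.6969


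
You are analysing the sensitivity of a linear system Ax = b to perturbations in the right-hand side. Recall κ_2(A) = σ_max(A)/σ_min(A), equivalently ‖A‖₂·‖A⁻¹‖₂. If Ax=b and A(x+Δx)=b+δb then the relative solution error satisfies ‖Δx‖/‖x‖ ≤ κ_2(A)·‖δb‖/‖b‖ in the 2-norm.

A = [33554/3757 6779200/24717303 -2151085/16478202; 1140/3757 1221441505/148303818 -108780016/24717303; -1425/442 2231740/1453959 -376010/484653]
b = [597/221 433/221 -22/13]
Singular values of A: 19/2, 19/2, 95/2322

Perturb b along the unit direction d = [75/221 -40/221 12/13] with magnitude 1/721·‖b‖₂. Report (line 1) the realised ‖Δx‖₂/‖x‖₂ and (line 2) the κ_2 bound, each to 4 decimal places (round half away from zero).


largest singular value 19/2, smallest 95/2322
κ = σ_max/σ_min = (19/2)/(95/2322) = 232.2000
perturbation bound = 232.2000·1/721 = 0.3221
solve Ax = b  →  x = [0.3344 -11.3437 -21.6511]
‖b‖ = 3.7417, ‖x‖ = 24.4451
Δx = A⁻¹·δb where δb = 1/721·3.7417·d; ‖Δx‖ = 0.1268
realised ‖Δx‖/‖x‖ = 0.0052
so the bound overstates the realised error by a factor of ≈ 62.0655 (computed from the unrounded values)

0.0052
0.3221


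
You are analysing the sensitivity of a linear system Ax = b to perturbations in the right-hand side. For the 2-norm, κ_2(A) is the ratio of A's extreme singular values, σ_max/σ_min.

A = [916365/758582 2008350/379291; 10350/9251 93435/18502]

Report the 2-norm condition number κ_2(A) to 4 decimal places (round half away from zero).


M = AᵀA = [1854954225/684240964 2060640000/171060241; 2060640000/171060241 36633978225/684240964]. tr(M)=11448225/203522, det(M)=50625/1628176
solving λ² − 11448225/203522·λ + 50625/1628176 = 0 gives λ = 225/4, 225/407044
σ_max=√(225/4)=(15/2), σ_min=√(225/407044)=(15/638) → κ = 319.0000

319.0000


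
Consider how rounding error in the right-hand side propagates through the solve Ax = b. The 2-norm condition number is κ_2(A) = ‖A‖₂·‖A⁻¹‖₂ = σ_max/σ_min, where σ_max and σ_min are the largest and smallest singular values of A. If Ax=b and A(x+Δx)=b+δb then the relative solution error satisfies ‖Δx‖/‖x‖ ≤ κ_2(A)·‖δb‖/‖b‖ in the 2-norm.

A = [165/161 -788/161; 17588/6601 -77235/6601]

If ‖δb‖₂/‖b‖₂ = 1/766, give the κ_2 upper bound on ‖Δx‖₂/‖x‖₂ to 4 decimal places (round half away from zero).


0.2102

AᵀA = [355102969/43573201 -1576972800/43573201; -1576972800/43573201 7009052089/43573201]; tr = 4380818/25921, det = 28561/25921
char-poly roots: 169 and 169/25921
κ_2(A) = √(λ_max/λ_min) = √(169 / (169/25921)) = 161.0000
perturbation bound = 161.0000·1/766 = 0.2102
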